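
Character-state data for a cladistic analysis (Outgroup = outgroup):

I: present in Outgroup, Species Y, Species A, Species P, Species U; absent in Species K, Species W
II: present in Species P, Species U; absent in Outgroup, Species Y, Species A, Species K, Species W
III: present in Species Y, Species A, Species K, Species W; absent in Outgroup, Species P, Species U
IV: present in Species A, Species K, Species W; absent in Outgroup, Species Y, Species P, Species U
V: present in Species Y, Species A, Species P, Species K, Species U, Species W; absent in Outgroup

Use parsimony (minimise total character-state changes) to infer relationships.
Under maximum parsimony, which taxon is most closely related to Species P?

Character polarity is set by the outgroup: the derived state is whichever differs from the outgroup's state, so for I the derived state is 'absent', and for the remaining characters it is 'present'.
Only Species K and Species W show the derived state 'absent' for I, supporting them as a clade.
Only Species P and Species U show the derived state 'present' for II, supporting them as a clade.
III (derived state 'present') is shared by Species A, Species K, Species W, and Species Y — a synapomorphy uniting that clade.
IV (derived state 'present') is shared by Species A, Species K, and Species W — a synapomorphy uniting that clade.
All ingroup taxa share the derived state 'present' for V; it defines the ingroup but does not resolve relationships within it.
Most parsimonious ingroup topology: ((Species Y,(Species A,(Species K,Species W))),(Species P,Species U)).
Species P and Species U form a cherry on this tree, so they are sister taxa.

Species U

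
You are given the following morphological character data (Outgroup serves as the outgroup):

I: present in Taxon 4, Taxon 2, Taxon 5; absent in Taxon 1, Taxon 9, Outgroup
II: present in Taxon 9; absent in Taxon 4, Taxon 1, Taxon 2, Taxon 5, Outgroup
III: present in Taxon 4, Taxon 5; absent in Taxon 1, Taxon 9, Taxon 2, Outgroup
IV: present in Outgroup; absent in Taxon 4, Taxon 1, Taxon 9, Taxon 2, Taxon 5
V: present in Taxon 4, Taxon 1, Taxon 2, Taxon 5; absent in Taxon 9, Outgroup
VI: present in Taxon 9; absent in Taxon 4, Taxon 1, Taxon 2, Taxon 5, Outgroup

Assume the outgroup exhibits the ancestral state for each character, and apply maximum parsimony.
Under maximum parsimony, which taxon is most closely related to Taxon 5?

Taxon 4

Character polarity is set by the outgroup: the derived state is whichever differs from the outgroup's state, so for IV the derived state is 'absent', and for the remaining characters it is 'present'.
I (derived state 'present') is shared by Taxon 2, Taxon 4, and Taxon 5 — a synapomorphy uniting that clade.
II: derived state 'present' in Taxon 9 only — an autapomorphy, so it tells us nothing about relationships among taxa.
Only Taxon 4 and Taxon 5 show the derived state 'present' for III, supporting them as a clade.
IV (derived state 'absent') is shared by all ingroup taxa — unites the whole ingroup.
V (derived state 'present') is shared by Taxon 1, Taxon 2, Taxon 4, and Taxon 5 — a synapomorphy uniting that clade.
VI: derived state 'present' in Taxon 9 only — an autapomorphy, so it tells us nothing about relationships among taxa.
Most parsimonious ingroup topology: ((Taxon 1,((Taxon 5,Taxon 4),Taxon 2)),Taxon 9).
Taxon 5 and Taxon 4 form a cherry on this tree, so they are sister taxa.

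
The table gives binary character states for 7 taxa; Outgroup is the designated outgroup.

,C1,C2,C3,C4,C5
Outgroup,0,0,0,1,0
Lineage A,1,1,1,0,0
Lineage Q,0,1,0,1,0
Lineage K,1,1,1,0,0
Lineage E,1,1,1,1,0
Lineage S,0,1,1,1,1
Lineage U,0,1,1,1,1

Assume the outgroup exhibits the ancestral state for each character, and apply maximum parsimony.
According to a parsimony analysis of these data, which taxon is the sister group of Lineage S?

Lineage U

Character polarity is set by the outgroup: the derived state is whichever differs from the outgroup's state, so for C4 the derived state is '0', and for the remaining characters it is '1'.
C1 (derived state '1') is shared by Lineage A, Lineage E, and Lineage K — a synapomorphy uniting that clade.
All ingroup taxa share the derived state '1' for C2; it defines the ingroup but does not resolve relationships within it.
C3: derived state '1' in Lineage A, Lineage E, Lineage K, Lineage S, and Lineage U only — synapomorphy for {Lineage A, Lineage E, Lineage K, Lineage S, Lineage U}.
C4 (derived state '0') is shared by Lineage A and Lineage K — a synapomorphy uniting that clade.
Only Lineage S and Lineage U show the derived state '1' for C5, supporting them as a clade.
Most parsimonious ingroup topology: ((((Lineage A,Lineage K),Lineage E),(Lineage S,Lineage U)),Lineage Q).
Lineage S and Lineage U form a cherry on this tree, so they are sister taxa.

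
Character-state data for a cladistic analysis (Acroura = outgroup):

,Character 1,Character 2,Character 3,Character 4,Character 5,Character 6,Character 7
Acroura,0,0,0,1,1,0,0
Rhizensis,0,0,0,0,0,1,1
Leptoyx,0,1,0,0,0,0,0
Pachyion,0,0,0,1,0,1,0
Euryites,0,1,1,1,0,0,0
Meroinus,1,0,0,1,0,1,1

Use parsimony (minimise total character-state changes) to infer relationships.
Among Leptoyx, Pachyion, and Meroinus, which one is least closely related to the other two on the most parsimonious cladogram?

Character polarity is set by the outgroup: the derived state is whichever differs from the outgroup's state, so for Character 4, Character 5 the derived state is '0', and for the remaining characters it is '1'.
Character 1: derived state '1' in Meroinus only — an autapomorphy, so it tells us nothing about relationships among taxa.
Character 2: derived state '1' in Euryites and Leptoyx only — synapomorphy for {Euryites, Leptoyx}.
Character 3 (derived state '1') is unique to Euryites (autapomorphy; uninformative for grouping).
Character 4 (state '0') occurs in Leptoyx and Rhizensis but conflicts with the nesting implied by the other characters — most parsimoniously interpreted as homoplasy.
Character 5 (derived state '0') is shared by all ingroup taxa — unites the whole ingroup.
Character 6: derived state '1' in Meroinus, Pachyion, and Rhizensis only — synapomorphy for {Meroinus, Pachyion, Rhizensis}.
Character 7: derived state '1' in Meroinus and Rhizensis only — synapomorphy for {Meroinus, Rhizensis}.
Most parsimonious ingroup topology: (((Rhizensis,Meroinus),Pachyion),(Leptoyx,Euryites)).
Pachyion and Meroinus share a more recent common ancestor with each other than either does with Leptoyx, so Leptoyx is the least closely related of the three.

Leptoyx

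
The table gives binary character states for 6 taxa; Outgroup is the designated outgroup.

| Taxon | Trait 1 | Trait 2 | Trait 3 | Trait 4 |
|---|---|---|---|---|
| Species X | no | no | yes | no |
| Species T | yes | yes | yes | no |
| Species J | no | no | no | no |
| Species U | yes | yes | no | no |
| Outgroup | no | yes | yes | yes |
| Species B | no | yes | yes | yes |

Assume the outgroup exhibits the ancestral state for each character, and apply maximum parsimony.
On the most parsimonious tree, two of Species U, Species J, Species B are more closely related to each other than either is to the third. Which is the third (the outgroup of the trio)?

Character polarity is set by the outgroup: the derived state is whichever differs from the outgroup's state, so for Trait 2, Trait 3, Trait 4 the derived state is 'no', and for the remaining characters it is 'yes'.
Trait 1 (derived state 'yes') is shared by Species T and Species U — a synapomorphy uniting that clade.
Trait 2: derived state 'no' in Species J and Species X only — synapomorphy for {Species J, Species X}.
Trait 3 (state 'no') occurs in Species J and Species U but conflicts with the nesting implied by the other characters — most parsimoniously interpreted as homoplasy.
Trait 4: derived state 'no' in Species J, Species T, Species U, and Species X only — synapomorphy for {Species J, Species T, Species U, Species X}.
Most parsimonious ingroup topology: (Species B,((Species U,Species T),(Species X,Species J))).
Species U and Species J share a more recent common ancestor with each other than either does with Species B, so Species B is the least closely related of the three.

Species B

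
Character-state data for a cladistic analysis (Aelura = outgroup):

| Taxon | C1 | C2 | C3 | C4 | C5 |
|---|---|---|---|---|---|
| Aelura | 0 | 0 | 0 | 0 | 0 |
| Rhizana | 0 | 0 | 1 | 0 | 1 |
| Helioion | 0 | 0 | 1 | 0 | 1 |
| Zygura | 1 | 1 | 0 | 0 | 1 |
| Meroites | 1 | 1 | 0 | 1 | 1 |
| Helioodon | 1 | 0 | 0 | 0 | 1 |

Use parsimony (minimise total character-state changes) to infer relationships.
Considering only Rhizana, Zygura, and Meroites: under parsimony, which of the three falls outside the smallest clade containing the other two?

Rhizana

The outgroup has state '0' for every character, so '1' is the derived state throughout.
Only Helioodon, Meroites, and Zygura show the derived state '1' for C1, supporting them as a clade.
C2 (derived state '1') is shared by Meroites and Zygura — a synapomorphy uniting that clade.
C3: derived state '1' in Helioion and Rhizana only — synapomorphy for {Helioion, Rhizana}.
C4: derived state '1' in Meroites only — an autapomorphy, so it tells us nothing about relationships among taxa.
All ingroup taxa share the derived state '1' for C5; it defines the ingroup but does not resolve relationships within it.
Most parsimonious ingroup topology: ((Rhizana,Helioion),((Zygura,Meroites),Helioodon)).
Meroites and Zygura share a more recent common ancestor with each other than either does with Rhizana, so Rhizana is the least closely related of the three.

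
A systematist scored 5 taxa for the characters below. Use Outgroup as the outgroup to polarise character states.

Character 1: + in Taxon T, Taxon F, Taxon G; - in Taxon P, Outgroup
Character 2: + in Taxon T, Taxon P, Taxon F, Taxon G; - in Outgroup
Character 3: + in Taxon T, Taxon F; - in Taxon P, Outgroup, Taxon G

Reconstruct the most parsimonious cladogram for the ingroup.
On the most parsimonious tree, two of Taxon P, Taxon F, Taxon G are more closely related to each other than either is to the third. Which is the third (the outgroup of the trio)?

The outgroup has state '-' for every character, so '+' is the derived state throughout.
Only Taxon F, Taxon G, and Taxon T show the derived state '+' for Character 1, supporting them as a clade.
Character 2 (derived state '+') is shared by all ingroup taxa — unites the whole ingroup.
Only Taxon F and Taxon T show the derived state '+' for Character 3, supporting them as a clade.
Most parsimonious ingroup topology: (((Taxon T,Taxon F),Taxon G),Taxon P).
Taxon F and Taxon G share a more recent common ancestor with each other than either does with Taxon P, so Taxon P is the least closely related of the three.

Taxon P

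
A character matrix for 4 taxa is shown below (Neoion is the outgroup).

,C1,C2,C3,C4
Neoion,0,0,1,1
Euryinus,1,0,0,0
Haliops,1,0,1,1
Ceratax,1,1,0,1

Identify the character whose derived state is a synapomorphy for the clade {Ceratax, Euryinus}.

Character polarity is set by the outgroup: the derived state is whichever differs from the outgroup's state, so for C3, C4 the derived state is '0', and for the remaining characters it is '1'.
All ingroup taxa share the derived state '1' for C1; it defines the ingroup but does not resolve relationships within it.
C2: derived state '1' in Ceratax only — an autapomorphy, so it tells us nothing about relationships among taxa.
C3: derived state '0' in Ceratax and Euryinus only — synapomorphy for {Ceratax, Euryinus}.
C4 (derived state '0') is unique to Euryinus (autapomorphy; uninformative for grouping).
Most parsimonious ingroup topology: ((Euryinus,Ceratax),Haliops).
The clade {Ceratax, Euryinus} is supported by C3: its derived state '0' occurs in exactly those taxa and in no other taxon (including the outgroup).

C3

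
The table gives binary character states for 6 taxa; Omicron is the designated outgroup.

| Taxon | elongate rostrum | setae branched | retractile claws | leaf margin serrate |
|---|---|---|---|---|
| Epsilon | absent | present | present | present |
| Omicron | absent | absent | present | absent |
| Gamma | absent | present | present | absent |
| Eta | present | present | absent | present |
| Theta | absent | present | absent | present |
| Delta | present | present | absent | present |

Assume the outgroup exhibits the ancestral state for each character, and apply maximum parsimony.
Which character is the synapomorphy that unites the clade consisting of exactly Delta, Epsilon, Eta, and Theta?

Character polarity is set by the outgroup: the derived state is whichever differs from the outgroup's state, so for retractile claws the derived state is 'absent', and for the remaining characters it is 'present'.
Only Delta and Eta show the derived state 'present' for elongate rostrum, supporting them as a clade.
All ingroup taxa share the derived state 'present' for setae branched; it defines the ingroup but does not resolve relationships within it.
retractile claws (derived state 'absent') is shared by Delta, Eta, and Theta — a synapomorphy uniting that clade.
Only Delta, Epsilon, Eta, and Theta show the derived state 'present' for leaf margin serrate, supporting them as a clade.
Most parsimonious ingroup topology: ((((Eta,Delta),Theta),Epsilon),Gamma).
The clade {Delta, Epsilon, Eta, Theta} is supported by leaf margin serrate: its derived state 'present' occurs in exactly those taxa and in no other taxon (including the outgroup).

leaf margin serrate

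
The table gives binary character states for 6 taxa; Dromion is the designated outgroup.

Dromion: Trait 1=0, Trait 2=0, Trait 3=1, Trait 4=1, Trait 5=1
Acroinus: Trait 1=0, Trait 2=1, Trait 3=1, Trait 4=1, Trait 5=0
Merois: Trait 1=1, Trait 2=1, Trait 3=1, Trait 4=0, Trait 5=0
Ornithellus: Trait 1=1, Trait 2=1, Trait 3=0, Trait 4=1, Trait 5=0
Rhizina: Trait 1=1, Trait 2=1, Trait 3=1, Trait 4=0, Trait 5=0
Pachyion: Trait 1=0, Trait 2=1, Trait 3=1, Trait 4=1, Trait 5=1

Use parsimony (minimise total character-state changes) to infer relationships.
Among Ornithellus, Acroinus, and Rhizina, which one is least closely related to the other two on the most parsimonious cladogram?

Acroinus

Character polarity is set by the outgroup: the derived state is whichever differs from the outgroup's state, so for Trait 3, Trait 4, Trait 5 the derived state is '0', and for the remaining characters it is '1'.
Only Merois, Ornithellus, and Rhizina show the derived state '1' for Trait 1, supporting them as a clade.
Trait 2 (derived state '1') is shared by all ingroup taxa — unites the whole ingroup.
Trait 3 (derived state '0') is unique to Ornithellus (autapomorphy; uninformative for grouping).
Trait 4 (derived state '0') is shared by Merois and Rhizina — a synapomorphy uniting that clade.
Trait 5: derived state '0' in Acroinus, Merois, Ornithellus, and Rhizina only — synapomorphy for {Acroinus, Merois, Ornithellus, Rhizina}.
Most parsimonious ingroup topology: ((((Merois,Rhizina),Ornithellus),Acroinus),Pachyion).
Rhizina and Ornithellus share a more recent common ancestor with each other than either does with Acroinus, so Acroinus is the least closely related of the three.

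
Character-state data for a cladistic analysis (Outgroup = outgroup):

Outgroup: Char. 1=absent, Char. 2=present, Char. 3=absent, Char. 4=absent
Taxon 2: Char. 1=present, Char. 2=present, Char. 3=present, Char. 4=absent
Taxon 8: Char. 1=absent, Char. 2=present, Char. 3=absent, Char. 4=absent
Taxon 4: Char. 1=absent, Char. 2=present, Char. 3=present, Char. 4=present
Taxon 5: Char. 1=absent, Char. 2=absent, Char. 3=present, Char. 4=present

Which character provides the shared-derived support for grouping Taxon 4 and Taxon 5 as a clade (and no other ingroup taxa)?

Char. 4

Character polarity is set by the outgroup: the derived state is whichever differs from the outgroup's state, so for Char. 2 the derived state is 'absent', and for the remaining characters it is 'present'.
Char. 1 (derived state 'present') is unique to Taxon 2 (autapomorphy; uninformative for grouping).
Char. 2: derived state 'absent' in Taxon 5 only — an autapomorphy, so it tells us nothing about relationships among taxa.
Char. 3 (derived state 'present') is shared by Taxon 2, Taxon 4, and Taxon 5 — a synapomorphy uniting that clade.
Char. 4: derived state 'present' in Taxon 4 and Taxon 5 only — synapomorphy for {Taxon 4, Taxon 5}.
Most parsimonious ingroup topology: ((Taxon 2,(Taxon 4,Taxon 5)),Taxon 8).
The clade {Taxon 4, Taxon 5} is supported by Char. 4: its derived state 'present' occurs in exactly those taxa and in no other taxon (including the outgroup).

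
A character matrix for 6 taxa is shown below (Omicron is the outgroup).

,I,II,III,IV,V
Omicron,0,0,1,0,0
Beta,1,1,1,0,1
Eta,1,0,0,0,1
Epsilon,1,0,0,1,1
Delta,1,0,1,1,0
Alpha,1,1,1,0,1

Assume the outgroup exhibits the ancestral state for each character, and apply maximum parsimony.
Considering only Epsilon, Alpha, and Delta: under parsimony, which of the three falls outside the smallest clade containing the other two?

Delta

Character polarity is set by the outgroup: the derived state is whichever differs from the outgroup's state, so for III the derived state is '0', and for the remaining characters it is '1'.
All ingroup taxa share the derived state '1' for I; it defines the ingroup but does not resolve relationships within it.
II (derived state '1') is shared by Alpha and Beta — a synapomorphy uniting that clade.
III (derived state '0') is shared by Epsilon and Eta — a synapomorphy uniting that clade.
IV (state '1') occurs in Delta and Epsilon but conflicts with the nesting implied by the other characters — most parsimoniously interpreted as homoplasy.
V: derived state '1' in Alpha, Beta, Epsilon, and Eta only — synapomorphy for {Alpha, Beta, Epsilon, Eta}.
Most parsimonious ingroup topology: (((Eta,Epsilon),(Beta,Alpha)),Delta).
Epsilon and Alpha share a more recent common ancestor with each other than either does with Delta, so Delta is the least closely related of the three.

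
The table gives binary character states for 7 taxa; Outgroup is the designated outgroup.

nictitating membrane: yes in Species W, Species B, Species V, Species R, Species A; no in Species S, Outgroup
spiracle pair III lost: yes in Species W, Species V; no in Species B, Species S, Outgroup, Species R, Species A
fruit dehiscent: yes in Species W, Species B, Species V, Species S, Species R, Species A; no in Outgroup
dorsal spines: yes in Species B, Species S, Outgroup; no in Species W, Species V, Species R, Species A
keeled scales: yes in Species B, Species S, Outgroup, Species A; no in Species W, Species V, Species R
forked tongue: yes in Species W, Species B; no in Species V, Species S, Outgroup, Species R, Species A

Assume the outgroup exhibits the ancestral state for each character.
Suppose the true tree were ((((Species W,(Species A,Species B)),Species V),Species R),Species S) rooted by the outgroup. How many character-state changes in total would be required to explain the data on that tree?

10

Map each character onto ((((Species W,(Species A,Species B)),Species V),Species R),Species S) (rooted by Outgroup) and count the minimum state changes it requires (Fitch parsimony):
nictitating membrane: 1; spiracle pair III lost: 2; fruit dehiscent: 1; dorsal spines: 2; keeled scales: 2; forked tongue: 2.
Total tree length = 10.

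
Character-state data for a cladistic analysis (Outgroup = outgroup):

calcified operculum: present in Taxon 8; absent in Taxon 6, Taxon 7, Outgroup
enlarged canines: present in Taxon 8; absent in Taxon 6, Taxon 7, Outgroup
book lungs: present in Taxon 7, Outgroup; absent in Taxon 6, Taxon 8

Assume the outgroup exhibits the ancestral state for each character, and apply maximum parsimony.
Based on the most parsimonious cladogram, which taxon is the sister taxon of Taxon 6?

Character polarity is set by the outgroup: the derived state is whichever differs from the outgroup's state, so for book lungs the derived state is 'absent', and for the remaining characters it is 'present'.
calcified operculum: derived state 'present' in Taxon 8 only — an autapomorphy, so it tells us nothing about relationships among taxa.
enlarged canines (derived state 'present') is unique to Taxon 8 (autapomorphy; uninformative for grouping).
book lungs (derived state 'absent') is shared by Taxon 6 and Taxon 8 — a synapomorphy uniting that clade.
Most parsimonious ingroup topology: (Taxon 7,(Taxon 6,Taxon 8)).
Taxon 6 and Taxon 8 form a cherry on this tree, so they are sister taxa.

Taxon 8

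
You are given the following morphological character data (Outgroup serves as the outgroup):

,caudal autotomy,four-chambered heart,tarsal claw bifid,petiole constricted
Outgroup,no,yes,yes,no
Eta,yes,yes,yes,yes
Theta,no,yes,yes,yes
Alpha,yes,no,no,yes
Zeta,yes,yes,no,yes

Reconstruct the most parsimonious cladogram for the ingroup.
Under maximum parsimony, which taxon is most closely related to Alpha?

Character polarity is set by the outgroup: the derived state is whichever differs from the outgroup's state, so for four-chambered heart, tarsal claw bifid the derived state is 'no', and for the remaining characters it is 'yes'.
caudal autotomy (derived state 'yes') is shared by Alpha, Eta, and Zeta — a synapomorphy uniting that clade.
four-chambered heart: derived state 'no' in Alpha only — an autapomorphy, so it tells us nothing about relationships among taxa.
Only Alpha and Zeta show the derived state 'no' for tarsal claw bifid, supporting them as a clade.
All ingroup taxa share the derived state 'yes' for petiole constricted; it defines the ingroup but does not resolve relationships within it.
Most parsimonious ingroup topology: ((Eta,(Alpha,Zeta)),Theta).
Alpha and Zeta form a cherry on this tree, so they are sister taxa.

Zeta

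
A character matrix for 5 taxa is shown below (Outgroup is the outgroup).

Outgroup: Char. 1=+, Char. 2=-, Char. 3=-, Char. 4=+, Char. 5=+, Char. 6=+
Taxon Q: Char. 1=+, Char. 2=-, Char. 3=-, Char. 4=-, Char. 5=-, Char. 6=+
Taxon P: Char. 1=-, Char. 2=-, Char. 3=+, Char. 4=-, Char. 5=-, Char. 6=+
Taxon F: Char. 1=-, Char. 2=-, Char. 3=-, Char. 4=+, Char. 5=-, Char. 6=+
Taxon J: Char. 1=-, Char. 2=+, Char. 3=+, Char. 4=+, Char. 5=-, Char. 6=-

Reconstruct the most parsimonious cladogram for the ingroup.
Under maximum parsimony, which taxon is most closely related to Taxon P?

Taxon J

Character polarity is set by the outgroup: the derived state is whichever differs from the outgroup's state, so for Char. 1, Char. 4, Char. 5, Char. 6 the derived state is '-', and for the remaining characters it is '+'.
Char. 1: derived state '-' in Taxon F, Taxon J, and Taxon P only — synapomorphy for {Taxon F, Taxon J, Taxon P}.
Char. 2: derived state '+' in Taxon J only — an autapomorphy, so it tells us nothing about relationships among taxa.
Char. 3 (derived state '+') is shared by Taxon J and Taxon P — a synapomorphy uniting that clade.
Char. 4 groups Taxon P and Taxon Q, which is incompatible with the clades supported by the remaining characters; treating it as convergent (homoplasy) costs fewer steps than any alternative tree.
Char. 5 (derived state '-') is shared by all ingroup taxa — unites the whole ingroup.
Char. 6 (derived state '-') is unique to Taxon J (autapomorphy; uninformative for grouping).
Most parsimonious ingroup topology: (Taxon Q,((Taxon P,Taxon J),Taxon F)).
Taxon P and Taxon J form a cherry on this tree, so they are sister taxa.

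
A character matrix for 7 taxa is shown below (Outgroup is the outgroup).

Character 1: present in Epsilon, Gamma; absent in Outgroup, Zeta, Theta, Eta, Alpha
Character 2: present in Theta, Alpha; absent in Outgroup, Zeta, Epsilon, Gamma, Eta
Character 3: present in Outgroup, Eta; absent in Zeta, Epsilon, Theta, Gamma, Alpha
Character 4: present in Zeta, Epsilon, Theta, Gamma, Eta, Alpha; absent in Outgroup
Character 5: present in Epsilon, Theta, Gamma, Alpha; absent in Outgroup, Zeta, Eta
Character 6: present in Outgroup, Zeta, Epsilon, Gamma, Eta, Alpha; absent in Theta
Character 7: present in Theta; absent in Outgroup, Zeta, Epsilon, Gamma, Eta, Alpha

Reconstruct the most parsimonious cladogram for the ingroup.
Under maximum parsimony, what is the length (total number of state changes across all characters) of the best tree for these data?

7

Character polarity is set by the outgroup: the derived state is whichever differs from the outgroup's state, so for Character 3, Character 6 the derived state is 'absent', and for the remaining characters it is 'present'.
Character 1: derived state 'present' in Epsilon and Gamma only — synapomorphy for {Epsilon, Gamma}.
Only Alpha and Theta show the derived state 'present' for Character 2, supporting them as a clade.
Character 3 (derived state 'absent') is shared by Alpha, Epsilon, Gamma, Theta, and Zeta — a synapomorphy uniting that clade.
Character 4 (derived state 'present') is shared by all ingroup taxa — unites the whole ingroup.
Character 5 (derived state 'present') is shared by Alpha, Epsilon, Gamma, and Theta — a synapomorphy uniting that clade.
Character 6: derived state 'absent' in Theta only — an autapomorphy, so it tells us nothing about relationships among taxa.
Character 7 (derived state 'present') is unique to Theta (autapomorphy; uninformative for grouping).
Most parsimonious ingroup topology: ((Zeta,((Epsilon,Gamma),(Theta,Alpha))),Eta).
Changes per character on this tree: Character 1: 1; Character 2: 1; Character 3: 1; Character 4: 1; Character 5: 1; Character 6: 1; Character 7: 1.
Total = 7.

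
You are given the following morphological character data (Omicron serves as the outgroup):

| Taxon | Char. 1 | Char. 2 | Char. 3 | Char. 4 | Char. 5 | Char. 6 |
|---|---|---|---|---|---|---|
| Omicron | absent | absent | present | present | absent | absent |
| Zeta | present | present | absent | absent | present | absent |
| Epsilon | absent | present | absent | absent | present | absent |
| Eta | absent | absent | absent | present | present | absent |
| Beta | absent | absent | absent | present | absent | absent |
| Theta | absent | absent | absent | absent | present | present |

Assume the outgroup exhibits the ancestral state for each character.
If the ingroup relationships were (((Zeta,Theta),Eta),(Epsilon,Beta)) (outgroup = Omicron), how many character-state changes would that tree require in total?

9

Map each character onto (((Zeta,Theta),Eta),(Epsilon,Beta)) (rooted by Omicron) and count the minimum state changes it requires (Fitch parsimony):
Char. 1: 1; Char. 2: 2; Char. 3: 1; Char. 4: 2; Char. 5: 2; Char. 6: 1.
Total tree length = 9.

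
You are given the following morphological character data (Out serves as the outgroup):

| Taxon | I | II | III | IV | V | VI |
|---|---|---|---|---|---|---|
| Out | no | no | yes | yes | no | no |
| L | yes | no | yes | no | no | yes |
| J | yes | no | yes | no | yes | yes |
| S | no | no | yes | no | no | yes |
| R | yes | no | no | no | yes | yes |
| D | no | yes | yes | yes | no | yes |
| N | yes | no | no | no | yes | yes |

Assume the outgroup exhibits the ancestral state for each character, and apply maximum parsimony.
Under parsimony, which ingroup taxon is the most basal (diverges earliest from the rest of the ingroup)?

Character polarity is set by the outgroup: the derived state is whichever differs from the outgroup's state, so for III, IV the derived state is 'no', and for the remaining characters it is 'yes'.
I (derived state 'yes') is shared by J, L, N, and R — a synapomorphy uniting that clade.
II: derived state 'yes' in D only — an autapomorphy, so it tells us nothing about relationships among taxa.
Only N and R show the derived state 'no' for III, supporting them as a clade.
IV: derived state 'no' in J, L, N, R, and S only — synapomorphy for {J, L, N, R, S}.
Only J, N, and R show the derived state 'yes' for V, supporting them as a clade.
All ingroup taxa share the derived state 'yes' for VI; it defines the ingroup but does not resolve relationships within it.
Most parsimonious ingroup topology: (((L,(J,(R,N))),S),D).
D is sister to the clade containing all other ingroup taxa, so it is the earliest-diverging (most basal) ingroup lineage.

D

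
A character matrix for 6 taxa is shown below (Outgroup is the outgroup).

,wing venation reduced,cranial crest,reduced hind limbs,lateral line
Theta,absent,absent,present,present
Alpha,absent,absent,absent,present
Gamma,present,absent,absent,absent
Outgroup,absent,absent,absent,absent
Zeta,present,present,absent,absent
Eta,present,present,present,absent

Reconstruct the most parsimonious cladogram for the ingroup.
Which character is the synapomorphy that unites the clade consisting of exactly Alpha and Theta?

lateral line

The outgroup has state 'absent' for every character, so 'present' is the derived state throughout.
Only Eta, Gamma, and Zeta show the derived state 'present' for wing venation reduced, supporting them as a clade.
cranial crest: derived state 'present' in Eta and Zeta only — synapomorphy for {Eta, Zeta}.
reduced hind limbs groups Eta and Theta, which is incompatible with the clades supported by the remaining characters; treating it as convergent (homoplasy) costs fewer steps than any alternative tree.
lateral line (derived state 'present') is shared by Alpha and Theta — a synapomorphy uniting that clade.
Most parsimonious ingroup topology: ((Alpha,Theta),(Gamma,(Eta,Zeta))).
The clade {Alpha, Theta} is supported by lateral line: its derived state 'present' occurs in exactly those taxa and in no other taxon (including the outgroup).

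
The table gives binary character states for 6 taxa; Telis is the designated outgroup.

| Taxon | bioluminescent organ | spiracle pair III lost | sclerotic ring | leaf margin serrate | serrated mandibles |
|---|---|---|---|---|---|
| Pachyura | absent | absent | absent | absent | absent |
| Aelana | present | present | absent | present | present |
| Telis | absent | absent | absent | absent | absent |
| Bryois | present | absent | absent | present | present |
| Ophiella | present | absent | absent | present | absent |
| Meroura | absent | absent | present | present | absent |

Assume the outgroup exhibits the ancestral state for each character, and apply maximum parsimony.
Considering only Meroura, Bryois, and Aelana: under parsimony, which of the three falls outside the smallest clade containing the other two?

The outgroup has state 'absent' for every character, so 'present' is the derived state throughout.
bioluminescent organ (derived state 'present') is shared by Aelana, Bryois, and Ophiella — a synapomorphy uniting that clade.
spiracle pair III lost (derived state 'present') is unique to Aelana (autapomorphy; uninformative for grouping).
sclerotic ring: derived state 'present' in Meroura only — an autapomorphy, so it tells us nothing about relationships among taxa.
leaf margin serrate (derived state 'present') is shared by Aelana, Bryois, Meroura, and Ophiella — a synapomorphy uniting that clade.
Only Aelana and Bryois show the derived state 'present' for serrated mandibles, supporting them as a clade.
Most parsimonious ingroup topology: ((((Aelana,Bryois),Ophiella),Meroura),Pachyura).
Aelana and Bryois share a more recent common ancestor with each other than either does with Meroura, so Meroura is the least closely related of the three.

Meroura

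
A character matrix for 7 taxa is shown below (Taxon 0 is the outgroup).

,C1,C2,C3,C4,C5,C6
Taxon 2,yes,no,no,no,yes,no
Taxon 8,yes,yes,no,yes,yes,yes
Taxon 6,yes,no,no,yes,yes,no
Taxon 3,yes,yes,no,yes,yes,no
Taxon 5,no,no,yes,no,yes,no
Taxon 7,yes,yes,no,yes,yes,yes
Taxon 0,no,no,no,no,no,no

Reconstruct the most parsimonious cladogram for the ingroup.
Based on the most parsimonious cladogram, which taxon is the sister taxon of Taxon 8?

Taxon 7

The outgroup has state 'no' for every character, so 'yes' is the derived state throughout.
Only Taxon 2, Taxon 3, Taxon 6, Taxon 7, and Taxon 8 show the derived state 'yes' for C1, supporting them as a clade.
C2: derived state 'yes' in Taxon 3, Taxon 7, and Taxon 8 only — synapomorphy for {Taxon 3, Taxon 7, Taxon 8}.
C3 (derived state 'yes') is unique to Taxon 5 (autapomorphy; uninformative for grouping).
Only Taxon 3, Taxon 6, Taxon 7, and Taxon 8 show the derived state 'yes' for C4, supporting them as a clade.
C5 (derived state 'yes') is shared by all ingroup taxa — unites the whole ingroup.
Only Taxon 7 and Taxon 8 show the derived state 'yes' for C6, supporting them as a clade.
Most parsimonious ingroup topology: ((Taxon 2,(((Taxon 7,Taxon 8),Taxon 3),Taxon 6)),Taxon 5).
Taxon 8 and Taxon 7 form a cherry on this tree, so they are sister taxa.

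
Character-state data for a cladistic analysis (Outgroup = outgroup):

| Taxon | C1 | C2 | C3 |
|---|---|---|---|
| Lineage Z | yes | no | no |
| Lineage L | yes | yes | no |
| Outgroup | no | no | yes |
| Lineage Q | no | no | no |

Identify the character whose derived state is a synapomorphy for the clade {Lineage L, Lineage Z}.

Character polarity is set by the outgroup: the derived state is whichever differs from the outgroup's state, so for C3 the derived state is 'no', and for the remaining characters it is 'yes'.
C1: derived state 'yes' in Lineage L and Lineage Z only — synapomorphy for {Lineage L, Lineage Z}.
C2 (derived state 'yes') is unique to Lineage L (autapomorphy; uninformative for grouping).
C3 (derived state 'no') is shared by all ingroup taxa — unites the whole ingroup.
Most parsimonious ingroup topology: ((Lineage Z,Lineage L),Lineage Q).
The clade {Lineage L, Lineage Z} is supported by C1: its derived state 'yes' occurs in exactly those taxa and in no other taxon (including the outgroup).

C1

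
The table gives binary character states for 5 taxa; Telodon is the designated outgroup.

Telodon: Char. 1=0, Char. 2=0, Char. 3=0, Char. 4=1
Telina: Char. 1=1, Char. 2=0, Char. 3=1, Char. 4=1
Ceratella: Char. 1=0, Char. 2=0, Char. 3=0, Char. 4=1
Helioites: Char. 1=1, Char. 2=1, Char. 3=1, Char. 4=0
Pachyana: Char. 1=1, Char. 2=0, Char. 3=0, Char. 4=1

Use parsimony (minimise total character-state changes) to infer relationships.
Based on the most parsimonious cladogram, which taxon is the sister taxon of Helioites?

Telina

Character polarity is set by the outgroup: the derived state is whichever differs from the outgroup's state, so for Char. 4 the derived state is '0', and for the remaining characters it is '1'.
Char. 1 (derived state '1') is shared by Helioites, Pachyana, and Telina — a synapomorphy uniting that clade.
Char. 2 (derived state '1') is unique to Helioites (autapomorphy; uninformative for grouping).
Only Helioites and Telina show the derived state '1' for Char. 3, supporting them as a clade.
Char. 4 (derived state '0') is unique to Helioites (autapomorphy; uninformative for grouping).
Most parsimonious ingroup topology: (((Telina,Helioites),Pachyana),Ceratella).
Helioites and Telina form a cherry on this tree, so they are sister taxa.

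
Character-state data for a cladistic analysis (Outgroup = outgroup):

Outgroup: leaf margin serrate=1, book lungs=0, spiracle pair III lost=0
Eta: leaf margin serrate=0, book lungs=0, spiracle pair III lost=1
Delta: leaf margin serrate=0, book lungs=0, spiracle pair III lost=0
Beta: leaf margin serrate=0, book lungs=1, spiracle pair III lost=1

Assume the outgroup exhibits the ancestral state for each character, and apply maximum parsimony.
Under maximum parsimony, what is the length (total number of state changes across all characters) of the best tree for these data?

3

Character polarity is set by the outgroup: the derived state is whichever differs from the outgroup's state, so for leaf margin serrate the derived state is '0', and for the remaining characters it is '1'.
leaf margin serrate (derived state '0') is shared by all ingroup taxa — unites the whole ingroup.
book lungs (derived state '1') is unique to Beta (autapomorphy; uninformative for grouping).
spiracle pair III lost: derived state '1' in Beta and Eta only — synapomorphy for {Beta, Eta}.
Most parsimonious ingroup topology: ((Eta,Beta),Delta).
Changes per character on this tree: leaf margin serrate: 1; book lungs: 1; spiracle pair III lost: 1.
Total = 3.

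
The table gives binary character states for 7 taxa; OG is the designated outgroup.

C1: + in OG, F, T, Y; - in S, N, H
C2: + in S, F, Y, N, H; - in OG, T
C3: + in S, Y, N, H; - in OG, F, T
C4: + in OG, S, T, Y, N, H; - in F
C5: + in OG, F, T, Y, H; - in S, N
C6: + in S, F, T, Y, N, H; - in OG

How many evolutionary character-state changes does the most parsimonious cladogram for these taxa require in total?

Character polarity is set by the outgroup: the derived state is whichever differs from the outgroup's state, so for C1, C4, C5 the derived state is '-', and for the remaining characters it is '+'.
Only H, N, and S show the derived state '-' for C1, supporting them as a clade.
Only F, H, N, S, and Y show the derived state '+' for C2, supporting them as a clade.
C3 (derived state '+') is shared by H, N, S, and Y — a synapomorphy uniting that clade.
C4: derived state '-' in F only — an autapomorphy, so it tells us nothing about relationships among taxa.
C5 (derived state '-') is shared by N and S — a synapomorphy uniting that clade.
All ingroup taxa share the derived state '+' for C6; it defines the ingroup but does not resolve relationships within it.
Most parsimonious ingroup topology: (((((S,N),H),Y),F),T).
Changes per character on this tree: C1: 1; C2: 1; C3: 1; C4: 1; C5: 1; C6: 1.
Total = 6.

6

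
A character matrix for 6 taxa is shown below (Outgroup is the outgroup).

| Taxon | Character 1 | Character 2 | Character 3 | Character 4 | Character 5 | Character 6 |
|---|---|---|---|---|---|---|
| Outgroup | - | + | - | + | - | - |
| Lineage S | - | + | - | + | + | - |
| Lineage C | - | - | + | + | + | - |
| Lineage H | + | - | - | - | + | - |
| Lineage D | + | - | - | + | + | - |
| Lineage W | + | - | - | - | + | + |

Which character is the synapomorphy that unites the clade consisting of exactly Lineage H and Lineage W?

Character polarity is set by the outgroup: the derived state is whichever differs from the outgroup's state, so for Character 2, Character 4 the derived state is '-', and for the remaining characters it is '+'.
Character 1: derived state '+' in Lineage D, Lineage H, and Lineage W only — synapomorphy for {Lineage D, Lineage H, Lineage W}.
Character 2: derived state '-' in Lineage C, Lineage D, Lineage H, and Lineage W only — synapomorphy for {Lineage C, Lineage D, Lineage H, Lineage W}.
Character 3: derived state '+' in Lineage C only — an autapomorphy, so it tells us nothing about relationships among taxa.
Only Lineage H and Lineage W show the derived state '-' for Character 4, supporting them as a clade.
Character 5 (derived state '+') is shared by all ingroup taxa — unites the whole ingroup.
Character 6: derived state '+' in Lineage W only — an autapomorphy, so it tells us nothing about relationships among taxa.
Most parsimonious ingroup topology: (Lineage S,(Lineage C,((Lineage H,Lineage W),Lineage D))).
The clade {Lineage H, Lineage W} is supported by Character 4: its derived state '-' occurs in exactly those taxa and in no other taxon (including the outgroup).

Character 4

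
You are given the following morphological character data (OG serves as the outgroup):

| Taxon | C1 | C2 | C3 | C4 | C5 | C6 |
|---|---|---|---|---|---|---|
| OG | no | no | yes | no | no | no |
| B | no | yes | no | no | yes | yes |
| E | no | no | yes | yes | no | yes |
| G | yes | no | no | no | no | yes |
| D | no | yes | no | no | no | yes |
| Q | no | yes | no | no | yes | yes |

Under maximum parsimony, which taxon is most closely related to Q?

B

Character polarity is set by the outgroup: the derived state is whichever differs from the outgroup's state, so for C3 the derived state is 'no', and for the remaining characters it is 'yes'.
C1 (derived state 'yes') is unique to G (autapomorphy; uninformative for grouping).
C2 (derived state 'yes') is shared by B, D, and Q — a synapomorphy uniting that clade.
C3: derived state 'no' in B, D, G, and Q only — synapomorphy for {B, D, G, Q}.
C4 (derived state 'yes') is unique to E (autapomorphy; uninformative for grouping).
Only B and Q show the derived state 'yes' for C5, supporting them as a clade.
All ingroup taxa share the derived state 'yes' for C6; it defines the ingroup but does not resolve relationships within it.
Most parsimonious ingroup topology: ((((B,Q),D),G),E).
Q and B form a cherry on this tree, so they are sister taxa.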